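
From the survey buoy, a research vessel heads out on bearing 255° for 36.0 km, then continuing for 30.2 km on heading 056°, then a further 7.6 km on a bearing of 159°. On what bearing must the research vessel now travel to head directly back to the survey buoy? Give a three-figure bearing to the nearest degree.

094°

Leg 1 (255°, 36.0 km): east 36.0 sin 255° = -34.77, north 36.0 cos 255° = -9.32
Leg 2 (056°, 30.2 km): east 30.2 sin 56° = 25.04, north 30.2 cos 56° = 16.89
Leg 3 (159°, 7.6 km): east 7.6 sin 159° = 2.72, north 7.6 cos 159° = -7.10
Net displacement: -7.01 east, 0.47 north. Direction back to start is (7.01, -0.47): bearing = atan2(7.01, -0.47) mod 360° = 93.87° ≈ 094°.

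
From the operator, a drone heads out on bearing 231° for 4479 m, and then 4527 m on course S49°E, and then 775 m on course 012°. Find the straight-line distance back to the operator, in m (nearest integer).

5032 m

Leg 1 (231°, 4479 m): east 4479 sin 231° = -3480.84, north 4479 cos 231° = -2818.73
Leg 2 (S49°E, 4527 m): east 4527 sin 131° = 3416.57, north 4527 cos 131° = -2969.98
Leg 3 (012°, 775 m): east 775 sin 12° = 161.13, north 775 cos 12° = 758.06
Net: 96.87 east, -5030.64 north. Distance = √((96.87)² + (-5030.64)²) = 5031.573 m.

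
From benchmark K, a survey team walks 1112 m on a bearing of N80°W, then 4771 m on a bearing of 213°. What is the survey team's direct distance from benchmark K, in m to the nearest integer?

Leg 1 (N80°W, 1112 m): east 1112 sin 280° = -1095.11, north 1112 cos 280° = 193.10
Leg 2 (213°, 4771 m): east 4771 sin 213° = -2598.47, north 4771 cos 213° = -4001.30
Net: -3693.58 east, -3808.20 north. Distance = √((-3693.58)² + (-3808.20)²) = 5305.178 m.

5305 m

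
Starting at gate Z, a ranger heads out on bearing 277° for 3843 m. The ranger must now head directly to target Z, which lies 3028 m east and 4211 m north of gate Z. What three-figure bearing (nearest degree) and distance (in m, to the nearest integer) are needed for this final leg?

Leg 1 (277°, 3843 m): east 3843 sin 277° = -3814.35, north 3843 cos 277° = 468.34
Current position: (-3814.35, 468.34). Target: (3028, 4211). Remaining: Δeast = 6842.35, Δnorth = 3742.66.
Bearing = atan2(6842.35, 3742.66) mod 360° = 61.32°; distance = √((6842.35)² + (3742.66)²) = 7799.057 m.

061°, 7799 m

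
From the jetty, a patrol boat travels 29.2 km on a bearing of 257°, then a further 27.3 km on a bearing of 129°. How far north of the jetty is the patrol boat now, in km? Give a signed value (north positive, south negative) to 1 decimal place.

Leg 1 (257°, 29.2 km): east 29.2 sin 257° = -28.45, north 29.2 cos 257° = -6.57
Leg 2 (129°, 27.3 km): east 27.3 sin 129° = 21.22, north 27.3 cos 129° = -17.18
Net north component: -23.75 km.

-23.7 km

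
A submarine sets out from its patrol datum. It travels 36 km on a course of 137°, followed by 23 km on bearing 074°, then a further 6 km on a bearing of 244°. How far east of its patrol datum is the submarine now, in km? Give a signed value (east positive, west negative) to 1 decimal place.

41.3 km

Leg 1 (137°, 36 km): east 36 sin 137° = 24.55, north 36 cos 137° = -26.33
Leg 2 (074°, 23 km): east 23 sin 74° = 22.11, north 23 cos 74° = 6.34
Leg 3 (244°, 6 km): east 6 sin 244° = -5.39, north 6 cos 244° = -2.63
Net east component: 41.27 km.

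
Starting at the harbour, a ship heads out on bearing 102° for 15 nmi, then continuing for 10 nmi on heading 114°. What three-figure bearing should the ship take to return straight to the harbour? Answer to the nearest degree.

287°

Leg 1 (102°, 15 nmi): east 15 sin 102° = 14.67, north 15 cos 102° = -3.12
Leg 2 (114°, 10 nmi): east 10 sin 114° = 9.14, north 10 cos 114° = -4.07
Net displacement: 23.81 east, -7.19 north. Direction back to start is (-23.81, 7.19): bearing = atan2(-23.81, 7.19) mod 360° = 286.80° ≈ 287°.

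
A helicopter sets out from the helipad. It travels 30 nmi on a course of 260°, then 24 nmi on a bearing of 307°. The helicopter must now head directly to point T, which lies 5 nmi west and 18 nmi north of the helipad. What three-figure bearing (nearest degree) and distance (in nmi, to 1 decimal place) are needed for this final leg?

Leg 1 (260°, 30 nmi): east 30 sin 260° = -29.54, north 30 cos 260° = -5.21
Leg 2 (307°, 24 nmi): east 24 sin 307° = -19.17, north 24 cos 307° = 14.44
Current position: (-48.71, 9.23). Target: (-5, 18). Remaining: Δeast = 43.71, Δnorth = 8.77.
Bearing = atan2(43.71, 8.77) mod 360° = 78.66°; distance = √((43.71)² + (8.77)²) = 44.582 nmi.

079°, 44.6 nmi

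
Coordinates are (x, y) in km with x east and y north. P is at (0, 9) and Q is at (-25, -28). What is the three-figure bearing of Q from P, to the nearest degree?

214°

Δeast = -25 − 0 = -25.00; Δnorth = -28 − 9 = -37.00.
Bearing = atan2(Δeast, Δnorth) mod 360° = 214.05° ≈ 214°.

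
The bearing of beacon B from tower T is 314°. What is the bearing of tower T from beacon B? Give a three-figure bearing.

134°

Back-bearing = 314° − 180° = 134°.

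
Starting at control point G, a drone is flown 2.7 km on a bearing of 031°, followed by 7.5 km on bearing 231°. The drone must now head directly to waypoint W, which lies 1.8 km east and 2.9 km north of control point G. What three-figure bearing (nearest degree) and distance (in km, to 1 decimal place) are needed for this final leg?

050°, 8.2 km

Leg 1 (031°, 2.7 km): east 2.7 sin 31° = 1.39, north 2.7 cos 31° = 2.31
Leg 2 (231°, 7.5 km): east 7.5 sin 231° = -5.83, north 7.5 cos 231° = -4.72
Current position: (-4.44, -2.41). Target: (1.8, 2.9). Remaining: Δeast = 6.24, Δnorth = 5.31.
Bearing = atan2(6.24, 5.31) mod 360° = 49.62°; distance = √((6.24)² + (5.31)²) = 8.189 km.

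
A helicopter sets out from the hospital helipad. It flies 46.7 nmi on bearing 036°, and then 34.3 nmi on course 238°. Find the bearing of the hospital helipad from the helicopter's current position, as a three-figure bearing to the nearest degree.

Leg 1 (036°, 46.7 nmi): east 46.7 sin 36° = 27.45, north 46.7 cos 36° = 37.78
Leg 2 (238°, 34.3 nmi): east 34.3 sin 238° = -29.09, north 34.3 cos 238° = -18.18
Net displacement: -1.64 east, 19.60 north. Direction back to start is (1.64, -19.60): bearing = atan2(1.64, -19.60) mod 360° = 175.22° ≈ 175°.

175°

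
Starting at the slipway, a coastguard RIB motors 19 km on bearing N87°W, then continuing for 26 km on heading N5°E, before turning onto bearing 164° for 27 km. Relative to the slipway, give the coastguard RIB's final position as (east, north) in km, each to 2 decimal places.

(-9.27, 0.94)

Leg 1 (N87°W, 19 km): east 19 sin 273° = -18.97, north 19 cos 273° = 0.99
Leg 2 (N5°E, 26 km): east 26 sin 5° = 2.27, north 26 cos 5° = 25.90
Leg 3 (164°, 27 km): east 27 sin 164° = 7.44, north 27 cos 164° = -25.95
Summing: -9.27 km east, 0.94 km north → (-9.27, 0.94).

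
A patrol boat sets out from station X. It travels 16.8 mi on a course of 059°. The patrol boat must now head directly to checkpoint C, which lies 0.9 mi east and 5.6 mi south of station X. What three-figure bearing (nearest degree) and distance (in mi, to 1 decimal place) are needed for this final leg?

223°, 19.6 mi

Leg 1 (059°, 16.8 mi): east 16.8 sin 59° = 14.40, north 16.8 cos 59° = 8.65
Current position: (14.40, 8.65). Target: (0.9, -5.6). Remaining: Δeast = -13.50, Δnorth = -14.25.
Bearing = atan2(-13.50, -14.25) mod 360° = 223.45°; distance = √((-13.50)² + (-14.25)²) = 19.632 mi.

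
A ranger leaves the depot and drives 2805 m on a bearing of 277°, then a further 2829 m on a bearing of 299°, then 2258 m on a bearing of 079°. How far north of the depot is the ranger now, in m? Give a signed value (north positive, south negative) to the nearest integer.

2144 m

Leg 1 (277°, 2805 m): east 2805 sin 277° = -2784.09, north 2805 cos 277° = 341.84
Leg 2 (299°, 2829 m): east 2829 sin 299° = -2474.30, north 2829 cos 299° = 1371.53
Leg 3 (079°, 2258 m): east 2258 sin 79° = 2216.51, north 2258 cos 79° = 430.85
Net north component: 2144.22 m.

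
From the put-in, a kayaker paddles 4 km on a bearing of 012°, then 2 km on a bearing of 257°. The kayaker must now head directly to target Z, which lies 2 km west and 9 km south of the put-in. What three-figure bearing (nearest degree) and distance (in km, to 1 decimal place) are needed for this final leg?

Leg 1 (012°, 4 km): east 4 sin 12° = 0.83, north 4 cos 12° = 3.91
Leg 2 (257°, 2 km): east 2 sin 257° = -1.95, north 2 cos 257° = -0.45
Current position: (-1.12, 3.46). Target: (-2, -9). Remaining: Δeast = -0.88, Δnorth = -12.46.
Bearing = atan2(-0.88, -12.46) mod 360° = 184.05°; distance = √((-0.88)² + (-12.46)²) = 12.494 km.

184°, 12.5 km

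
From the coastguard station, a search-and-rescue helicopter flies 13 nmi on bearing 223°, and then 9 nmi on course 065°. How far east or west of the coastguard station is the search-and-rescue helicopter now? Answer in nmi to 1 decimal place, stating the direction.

0.7 nmi west

Leg 1 (223°, 13 nmi): east 13 sin 223° = -8.87, north 13 cos 223° = -9.51
Leg 2 (065°, 9 nmi): east 9 sin 65° = 8.16, north 9 cos 65° = 3.80
Net east component: -0.71 nmi.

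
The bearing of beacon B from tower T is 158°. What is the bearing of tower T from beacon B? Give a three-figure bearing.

Back-bearing = 158° + 180° = 338°.

338°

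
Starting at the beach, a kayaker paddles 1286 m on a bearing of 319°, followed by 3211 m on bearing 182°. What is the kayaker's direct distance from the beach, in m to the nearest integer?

Leg 1 (319°, 1286 m): east 1286 sin 319° = -843.69, north 1286 cos 319° = 970.56
Leg 2 (182°, 3211 m): east 3211 sin 182° = -112.06, north 3211 cos 182° = -3209.04
Net: -955.75 east, -2238.49 north. Distance = √((-955.75)² + (-2238.49)²) = 2433.987 m.

2434 m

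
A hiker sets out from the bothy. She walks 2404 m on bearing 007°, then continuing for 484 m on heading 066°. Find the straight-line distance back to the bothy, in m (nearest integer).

Leg 1 (007°, 2404 m): east 2404 sin 7° = 292.97, north 2404 cos 7° = 2386.08
Leg 2 (066°, 484 m): east 484 sin 66° = 442.16, north 484 cos 66° = 196.86
Net: 735.13 east, 2582.94 north. Distance = √((735.13)² + (2582.94)²) = 2685.517 m.

2686 m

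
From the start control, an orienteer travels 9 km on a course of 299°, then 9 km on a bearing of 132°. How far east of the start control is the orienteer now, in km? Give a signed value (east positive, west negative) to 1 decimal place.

Leg 1 (299°, 9 km): east 9 sin 299° = -7.87, north 9 cos 299° = 4.36
Leg 2 (132°, 9 km): east 9 sin 132° = 6.69, north 9 cos 132° = -6.02
Net east component: -1.18 km.

-1.2 km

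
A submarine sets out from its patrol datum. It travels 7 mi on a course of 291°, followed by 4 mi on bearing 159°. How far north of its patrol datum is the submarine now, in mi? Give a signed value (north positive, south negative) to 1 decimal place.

Leg 1 (291°, 7 mi): east 7 sin 291° = -6.54, north 7 cos 291° = 2.51
Leg 2 (159°, 4 mi): east 4 sin 159° = 1.43, north 4 cos 159° = -3.73
Net north component: -1.23 mi.

-1.2 mi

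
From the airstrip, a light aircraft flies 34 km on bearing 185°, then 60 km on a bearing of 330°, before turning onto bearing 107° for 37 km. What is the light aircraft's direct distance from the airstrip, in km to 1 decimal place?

Leg 1 (185°, 34 km): east 34 sin 185° = -2.96, north 34 cos 185° = -33.87
Leg 2 (330°, 60 km): east 60 sin 330° = -30.00, north 60 cos 330° = 51.96
Leg 3 (107°, 37 km): east 37 sin 107° = 35.38, north 37 cos 107° = -10.82
Net: 2.42 east, 7.27 north. Distance = √((2.42)² + (7.27)²) = 7.665 km.

7.7 km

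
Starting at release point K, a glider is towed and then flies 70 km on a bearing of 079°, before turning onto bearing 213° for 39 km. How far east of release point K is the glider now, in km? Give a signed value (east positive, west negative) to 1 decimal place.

Leg 1 (079°, 70 km): east 70 sin 79° = 68.71, north 70 cos 79° = 13.36
Leg 2 (213°, 39 km): east 39 sin 213° = -21.24, north 39 cos 213° = -32.71
Net east component: 47.47 km.

47.5 km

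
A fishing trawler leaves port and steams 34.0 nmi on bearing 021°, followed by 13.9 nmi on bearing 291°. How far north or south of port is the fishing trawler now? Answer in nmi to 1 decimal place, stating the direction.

36.7 nmi north

Leg 1 (021°, 34.0 nmi): east 34.0 sin 21° = 12.18, north 34.0 cos 21° = 31.74
Leg 2 (291°, 13.9 nmi): east 13.9 sin 291° = -12.98, north 13.9 cos 291° = 4.98
Net north component: 36.72 nmi.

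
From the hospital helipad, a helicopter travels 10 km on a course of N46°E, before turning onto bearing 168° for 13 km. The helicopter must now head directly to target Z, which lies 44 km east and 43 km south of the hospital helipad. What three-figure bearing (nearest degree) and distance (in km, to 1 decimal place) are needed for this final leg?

138°, 50.5 km

Leg 1 (N46°E, 10 km): east 10 sin 46° = 7.19, north 10 cos 46° = 6.95
Leg 2 (168°, 13 km): east 13 sin 168° = 2.70, north 13 cos 168° = -12.72
Current position: (9.90, -5.77). Target: (44, -43). Remaining: Δeast = 34.10, Δnorth = -37.23.
Bearing = atan2(34.10, -37.23) mod 360° = 137.51°; distance = √((34.10)² + (-37.23)²) = 50.489 km.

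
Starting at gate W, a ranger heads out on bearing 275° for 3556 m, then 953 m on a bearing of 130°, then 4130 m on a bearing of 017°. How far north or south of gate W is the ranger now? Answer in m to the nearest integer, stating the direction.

3647 m north

Leg 1 (275°, 3556 m): east 3556 sin 275° = -3542.47, north 3556 cos 275° = 309.93
Leg 2 (130°, 953 m): east 953 sin 130° = 730.04, north 953 cos 130° = -612.58
Leg 3 (017°, 4130 m): east 4130 sin 17° = 1207.50, north 4130 cos 17° = 3949.54
Net north component: 3646.89 m.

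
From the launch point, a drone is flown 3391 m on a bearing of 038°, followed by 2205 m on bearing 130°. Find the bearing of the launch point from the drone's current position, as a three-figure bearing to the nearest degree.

252°

Leg 1 (038°, 3391 m): east 3391 sin 38° = 2087.71, north 3391 cos 38° = 2672.14
Leg 2 (130°, 2205 m): east 2205 sin 130° = 1689.13, north 2205 cos 130° = -1417.35
Net displacement: 3776.84 east, 1254.80 north. Direction back to start is (-3776.84, -1254.80): bearing = atan2(-3776.84, -1254.80) mod 360° = 251.62° ≈ 252°.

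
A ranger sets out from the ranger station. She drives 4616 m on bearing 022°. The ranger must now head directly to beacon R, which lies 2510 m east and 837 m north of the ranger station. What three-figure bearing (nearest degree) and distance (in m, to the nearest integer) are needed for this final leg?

167°, 3530 m

Leg 1 (022°, 4616 m): east 4616 sin 22° = 1729.18, north 4616 cos 22° = 4279.88
Current position: (1729.18, 4279.88). Target: (2510, 837). Remaining: Δeast = 780.82, Δnorth = -3442.88.
Bearing = atan2(780.82, -3442.88) mod 360° = 167.22°; distance = √((780.82)² + (-3442.88)²) = 3530.312 m.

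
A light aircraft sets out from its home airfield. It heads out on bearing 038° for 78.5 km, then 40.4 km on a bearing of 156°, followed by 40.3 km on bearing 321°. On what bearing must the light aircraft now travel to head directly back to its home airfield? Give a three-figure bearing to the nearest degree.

Leg 1 (038°, 78.5 km): east 78.5 sin 38° = 48.33, north 78.5 cos 38° = 61.86
Leg 2 (156°, 40.4 km): east 40.4 sin 156° = 16.43, north 40.4 cos 156° = -36.91
Leg 3 (321°, 40.3 km): east 40.3 sin 321° = -25.36, north 40.3 cos 321° = 31.32
Net displacement: 39.40 east, 56.27 north. Direction back to start is (-39.40, -56.27): bearing = atan2(-39.40, -56.27) mod 360° = 215.00° ≈ 215°.

215°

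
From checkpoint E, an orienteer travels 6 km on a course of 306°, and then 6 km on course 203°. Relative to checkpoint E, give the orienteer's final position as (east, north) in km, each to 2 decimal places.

(-7.20, -2.00)

Leg 1 (306°, 6 km): east 6 sin 306° = -4.85, north 6 cos 306° = 3.53
Leg 2 (203°, 6 km): east 6 sin 203° = -2.34, north 6 cos 203° = -5.52
Summing: -7.20 km east, -2.00 km north → (-7.20, -2.00).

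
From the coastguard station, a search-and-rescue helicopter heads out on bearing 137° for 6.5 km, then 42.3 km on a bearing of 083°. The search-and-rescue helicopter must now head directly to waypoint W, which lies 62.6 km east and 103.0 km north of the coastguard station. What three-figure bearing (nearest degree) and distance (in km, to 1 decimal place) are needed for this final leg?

009°, 103.9 km

Leg 1 (137°, 6.5 km): east 6.5 sin 137° = 4.43, north 6.5 cos 137° = -4.75
Leg 2 (083°, 42.3 km): east 42.3 sin 83° = 41.98, north 42.3 cos 83° = 5.16
Current position: (46.42, 0.40). Target: (62.6, 103.0). Remaining: Δeast = 16.18, Δnorth = 102.60.
Bearing = atan2(16.18, 102.60) mod 360° = 8.96°; distance = √((16.18)² + (102.60)²) = 103.867 km.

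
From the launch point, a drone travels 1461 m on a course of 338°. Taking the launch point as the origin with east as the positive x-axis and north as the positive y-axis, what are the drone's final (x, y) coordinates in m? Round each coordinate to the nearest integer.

Leg 1 (338°, 1461 m): east 1461 sin 338° = -547.30, north 1461 cos 338° = 1354.62
Summing: -547.30 m east, 1354.62 m north → (-547, 1355).

(-547, 1355)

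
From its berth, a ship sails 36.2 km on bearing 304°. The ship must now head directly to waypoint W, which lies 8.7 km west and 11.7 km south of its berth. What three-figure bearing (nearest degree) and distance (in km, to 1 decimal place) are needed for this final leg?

146°, 38.4 km

Leg 1 (304°, 36.2 km): east 36.2 sin 304° = -30.01, north 36.2 cos 304° = 20.24
Current position: (-30.01, 20.24). Target: (-8.7, -11.7). Remaining: Δeast = 21.31, Δnorth = -31.94.
Bearing = atan2(21.31, -31.94) mod 360° = 146.29°; distance = √((21.31)² + (-31.94)²) = 38.399 km.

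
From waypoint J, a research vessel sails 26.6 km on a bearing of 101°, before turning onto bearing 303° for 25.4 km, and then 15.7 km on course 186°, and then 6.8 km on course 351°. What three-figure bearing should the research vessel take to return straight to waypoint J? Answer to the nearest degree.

Leg 1 (101°, 26.6 km): east 26.6 sin 101° = 26.11, north 26.6 cos 101° = -5.08
Leg 2 (303°, 25.4 km): east 25.4 sin 303° = -21.30, north 25.4 cos 303° = 13.83
Leg 3 (186°, 15.7 km): east 15.7 sin 186° = -1.64, north 15.7 cos 186° = -15.61
Leg 4 (351°, 6.8 km): east 6.8 sin 351° = -1.06, north 6.8 cos 351° = 6.72
Net displacement: 2.10 east, -0.14 north. Direction back to start is (-2.10, 0.14): bearing = atan2(-2.10, 0.14) mod 360° = 273.79° ≈ 274°.

274°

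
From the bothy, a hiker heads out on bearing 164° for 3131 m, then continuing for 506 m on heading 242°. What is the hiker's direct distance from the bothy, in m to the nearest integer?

3274 m

Leg 1 (164°, 3131 m): east 3131 sin 164° = 863.02, north 3131 cos 164° = -3009.71
Leg 2 (242°, 506 m): east 506 sin 242° = -446.77, north 506 cos 242° = -237.55
Net: 416.25 east, -3247.26 north. Distance = √((416.25)² + (-3247.26)²) = 3273.833 m.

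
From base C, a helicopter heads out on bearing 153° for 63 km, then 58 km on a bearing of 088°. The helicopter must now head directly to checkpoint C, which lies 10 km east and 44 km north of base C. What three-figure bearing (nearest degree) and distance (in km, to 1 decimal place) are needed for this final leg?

Leg 1 (153°, 63 km): east 63 sin 153° = 28.60, north 63 cos 153° = -56.13
Leg 2 (088°, 58 km): east 58 sin 88° = 57.96, north 58 cos 88° = 2.02
Current position: (86.57, -54.11). Target: (10, 44). Remaining: Δeast = -76.57, Δnorth = 98.11.
Bearing = atan2(-76.57, 98.11) mod 360° = 322.03°; distance = √((-76.57)² + (98.11)²) = 124.450 km.

322°, 124.4 km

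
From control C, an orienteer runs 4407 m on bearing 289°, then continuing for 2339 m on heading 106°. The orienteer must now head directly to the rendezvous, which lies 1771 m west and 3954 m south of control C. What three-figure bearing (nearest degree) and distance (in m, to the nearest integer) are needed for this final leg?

Leg 1 (289°, 4407 m): east 4407 sin 289° = -4166.90, north 4407 cos 289° = 1434.78
Leg 2 (106°, 2339 m): east 2339 sin 106° = 2248.39, north 2339 cos 106° = -644.72
Current position: (-1918.51, 790.06). Target: (-1771, -3954). Remaining: Δeast = 147.51, Δnorth = -4744.06.
Bearing = atan2(147.51, -4744.06) mod 360° = 178.22°; distance = √((147.51)² + (-4744.06)²) = 4746.356 m.

178°, 4746 m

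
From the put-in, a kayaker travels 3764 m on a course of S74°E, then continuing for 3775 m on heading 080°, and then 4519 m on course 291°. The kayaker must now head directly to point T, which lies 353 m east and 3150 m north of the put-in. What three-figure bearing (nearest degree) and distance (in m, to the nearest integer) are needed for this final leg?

305°, 3361 m

Leg 1 (S74°E, 3764 m): east 3764 sin 106° = 3618.19, north 3764 cos 106° = -1037.50
Leg 2 (080°, 3775 m): east 3775 sin 80° = 3717.65, north 3775 cos 80° = 655.52
Leg 3 (291°, 4519 m): east 4519 sin 291° = -4218.85, north 4519 cos 291° = 1619.46
Current position: (3116.99, 1237.49). Target: (353, 3150). Remaining: Δeast = -2763.99, Δnorth = 1912.51.
Bearing = atan2(-2763.99, 1912.51) mod 360° = 304.68°; distance = √((-2763.99)² + (1912.51)²) = 3361.151 m.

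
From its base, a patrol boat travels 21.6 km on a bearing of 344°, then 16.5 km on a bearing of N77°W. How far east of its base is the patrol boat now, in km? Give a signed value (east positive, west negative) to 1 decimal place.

Leg 1 (344°, 21.6 km): east 21.6 sin 344° = -5.95, north 21.6 cos 344° = 20.76
Leg 2 (N77°W, 16.5 km): east 16.5 sin 283° = -16.08, north 16.5 cos 283° = 3.71
Net east component: -22.03 km.

-22.0 km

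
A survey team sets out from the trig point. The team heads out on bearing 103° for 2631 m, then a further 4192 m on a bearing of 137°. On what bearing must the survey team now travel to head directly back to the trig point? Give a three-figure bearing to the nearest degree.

Leg 1 (103°, 2631 m): east 2631 sin 103° = 2563.57, north 2631 cos 103° = -591.85
Leg 2 (137°, 4192 m): east 4192 sin 137° = 2858.94, north 4192 cos 137° = -3065.83
Net displacement: 5422.50 east, -3657.68 north. Direction back to start is (-5422.50, 3657.68): bearing = atan2(-5422.50, 3657.68) mod 360° = 304.00° ≈ 304°.

304°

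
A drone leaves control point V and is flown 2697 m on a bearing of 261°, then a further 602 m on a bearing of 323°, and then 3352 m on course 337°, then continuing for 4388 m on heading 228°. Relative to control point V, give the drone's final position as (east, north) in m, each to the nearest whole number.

Leg 1 (261°, 2697 m): east 2697 sin 261° = -2663.80, north 2697 cos 261° = -421.90
Leg 2 (323°, 602 m): east 602 sin 323° = -362.29, north 602 cos 323° = 480.78
Leg 3 (337°, 3352 m): east 3352 sin 337° = -1309.73, north 3352 cos 337° = 3085.53
Leg 4 (228°, 4388 m): east 4388 sin 228° = -3260.92, north 4388 cos 228° = -2936.15
Summing: -7596.74 m east, 208.26 m north → (-7597, 208).

(-7597, 208)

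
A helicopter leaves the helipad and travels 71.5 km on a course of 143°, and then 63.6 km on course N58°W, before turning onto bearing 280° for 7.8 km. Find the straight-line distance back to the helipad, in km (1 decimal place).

28.8 km

Leg 1 (143°, 71.5 km): east 71.5 sin 143° = 43.03, north 71.5 cos 143° = -57.10
Leg 2 (N58°W, 63.6 km): east 63.6 sin 302° = -53.94, north 63.6 cos 302° = 33.70
Leg 3 (280°, 7.8 km): east 7.8 sin 280° = -7.68, north 7.8 cos 280° = 1.35
Net: -18.59 east, -22.05 north. Distance = √((-18.59)² + (-22.05)²) = 28.835 km.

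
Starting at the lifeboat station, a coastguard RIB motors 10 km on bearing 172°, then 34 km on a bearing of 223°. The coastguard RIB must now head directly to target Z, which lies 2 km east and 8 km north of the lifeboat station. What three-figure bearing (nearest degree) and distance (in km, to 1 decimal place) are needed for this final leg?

029°, 48.9 km

Leg 1 (172°, 10 km): east 10 sin 172° = 1.39, north 10 cos 172° = -9.90
Leg 2 (223°, 34 km): east 34 sin 223° = -23.19, north 34 cos 223° = -24.87
Current position: (-21.80, -34.77). Target: (2, 8). Remaining: Δeast = 23.80, Δnorth = 42.77.
Bearing = atan2(23.80, 42.77) mod 360° = 29.09°; distance = √((23.80)² + (42.77)²) = 48.943 km.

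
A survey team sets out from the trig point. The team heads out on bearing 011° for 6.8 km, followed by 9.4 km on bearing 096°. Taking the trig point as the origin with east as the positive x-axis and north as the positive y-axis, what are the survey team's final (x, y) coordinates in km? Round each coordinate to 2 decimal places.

(10.65, 5.69)

Leg 1 (011°, 6.8 km): east 6.8 sin 11° = 1.30, north 6.8 cos 11° = 6.68
Leg 2 (096°, 9.4 km): east 9.4 sin 96° = 9.35, north 9.4 cos 96° = -0.98
Summing: 10.65 km east, 5.69 km north → (10.65, 5.69).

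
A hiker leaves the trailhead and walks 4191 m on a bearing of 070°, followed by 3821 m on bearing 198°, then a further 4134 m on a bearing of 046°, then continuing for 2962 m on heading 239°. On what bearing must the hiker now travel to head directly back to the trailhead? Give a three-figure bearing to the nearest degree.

285°

Leg 1 (070°, 4191 m): east 4191 sin 70° = 3938.25, north 4191 cos 70° = 1433.41
Leg 2 (198°, 3821 m): east 3821 sin 198° = -1180.75, north 3821 cos 198° = -3633.99
Leg 3 (046°, 4134 m): east 4134 sin 46° = 2973.75, north 4134 cos 46° = 2871.72
Leg 4 (239°, 2962 m): east 2962 sin 239° = -2538.93, north 2962 cos 239° = -1525.54
Net displacement: 3192.32 east, -854.41 north. Direction back to start is (-3192.32, 854.41): bearing = atan2(-3192.32, 854.41) mod 360° = 284.98° ≈ 285°.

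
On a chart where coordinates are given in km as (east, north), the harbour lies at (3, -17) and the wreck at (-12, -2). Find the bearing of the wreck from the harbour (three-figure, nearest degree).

Δeast = -12 − 3 = -15.00; Δnorth = -2 − -17 = 15.00.
Bearing = atan2(Δeast, Δnorth) mod 360° = 315.00° ≈ 315°.

315°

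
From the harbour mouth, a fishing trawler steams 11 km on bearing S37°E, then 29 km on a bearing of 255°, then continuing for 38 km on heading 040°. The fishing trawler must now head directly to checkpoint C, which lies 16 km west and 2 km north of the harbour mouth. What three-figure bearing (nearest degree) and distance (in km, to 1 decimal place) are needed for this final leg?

Leg 1 (S37°E, 11 km): east 11 sin 143° = 6.62, north 11 cos 143° = -8.78
Leg 2 (255°, 29 km): east 29 sin 255° = -28.01, north 29 cos 255° = -7.51
Leg 3 (040°, 38 km): east 38 sin 40° = 24.43, north 38 cos 40° = 29.11
Current position: (3.03, 12.82). Target: (-16, 2). Remaining: Δeast = -19.03, Δnorth = -10.82.
Bearing = atan2(-19.03, -10.82) mod 360° = 240.39°; distance = √((-19.03)² + (-10.82)²) = 21.894 km.

240°, 21.9 km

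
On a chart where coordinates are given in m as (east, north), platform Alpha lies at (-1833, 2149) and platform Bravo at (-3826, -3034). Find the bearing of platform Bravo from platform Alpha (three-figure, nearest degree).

201°

Δeast = -3826 − -1833 = -1993.00; Δnorth = -3034 − 2149 = -5183.00.
Bearing = atan2(Δeast, Δnorth) mod 360° = 201.03° ≈ 201°.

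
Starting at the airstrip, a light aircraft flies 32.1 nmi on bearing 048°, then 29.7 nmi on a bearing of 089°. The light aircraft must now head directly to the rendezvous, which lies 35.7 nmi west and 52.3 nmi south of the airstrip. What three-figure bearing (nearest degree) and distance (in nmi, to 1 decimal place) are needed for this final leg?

Leg 1 (048°, 32.1 nmi): east 32.1 sin 48° = 23.85, north 32.1 cos 48° = 21.48
Leg 2 (089°, 29.7 nmi): east 29.7 sin 89° = 29.70, north 29.7 cos 89° = 0.52
Current position: (53.55, 22.00). Target: (-35.7, -52.3). Remaining: Δeast = -89.25, Δnorth = -74.30.
Bearing = atan2(-89.25, -74.30) mod 360° = 230.22°; distance = √((-89.25)² + (-74.30)²) = 116.128 nmi.

230°, 116.1 nmi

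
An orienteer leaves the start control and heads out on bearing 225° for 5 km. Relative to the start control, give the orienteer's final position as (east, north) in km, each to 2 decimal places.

(-3.54, -3.54)

Leg 1 (225°, 5 km): east 5 sin 225° = -3.54, north 5 cos 225° = -3.54
Summing: -3.54 km east, -3.54 km north → (-3.54, -3.54).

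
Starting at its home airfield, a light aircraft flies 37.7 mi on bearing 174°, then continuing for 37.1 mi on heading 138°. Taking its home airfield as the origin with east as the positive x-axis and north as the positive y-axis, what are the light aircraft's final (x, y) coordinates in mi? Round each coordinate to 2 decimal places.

Leg 1 (174°, 37.7 mi): east 37.7 sin 174° = 3.94, north 37.7 cos 174° = -37.49
Leg 2 (138°, 37.1 mi): east 37.1 sin 138° = 24.82, north 37.1 cos 138° = -27.57
Summing: 28.77 mi east, -65.06 mi north → (28.77, -65.06).

(28.77, -65.06)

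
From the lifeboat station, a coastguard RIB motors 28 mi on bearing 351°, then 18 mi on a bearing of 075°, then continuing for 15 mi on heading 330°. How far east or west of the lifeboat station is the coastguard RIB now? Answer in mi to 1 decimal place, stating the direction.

5.5 mi east

Leg 1 (351°, 28 mi): east 28 sin 351° = -4.38, north 28 cos 351° = 27.66
Leg 2 (075°, 18 mi): east 18 sin 75° = 17.39, north 18 cos 75° = 4.66
Leg 3 (330°, 15 mi): east 15 sin 330° = -7.50, north 15 cos 330° = 12.99
Net east component: 5.51 mi.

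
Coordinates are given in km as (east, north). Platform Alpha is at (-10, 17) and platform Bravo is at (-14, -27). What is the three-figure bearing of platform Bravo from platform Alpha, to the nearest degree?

185°

Δeast = -14 − -10 = -4.00; Δnorth = -27 − 17 = -44.00.
Bearing = atan2(Δeast, Δnorth) mod 360° = 185.19° ≈ 185°.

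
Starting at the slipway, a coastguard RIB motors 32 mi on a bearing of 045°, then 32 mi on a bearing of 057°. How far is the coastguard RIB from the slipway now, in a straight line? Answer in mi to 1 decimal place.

63.6 mi

Leg 1 (045°, 32 mi): east 32 sin 45° = 22.63, north 32 cos 45° = 22.63
Leg 2 (057°, 32 mi): east 32 sin 57° = 26.84, north 32 cos 57° = 17.43
Net: 49.46 east, 40.06 north. Distance = √((49.46)² + (40.06)²) = 63.649 mi.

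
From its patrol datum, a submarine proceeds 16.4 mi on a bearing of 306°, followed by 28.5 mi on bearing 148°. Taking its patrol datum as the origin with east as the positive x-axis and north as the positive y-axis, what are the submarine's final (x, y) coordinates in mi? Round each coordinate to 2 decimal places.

Leg 1 (306°, 16.4 mi): east 16.4 sin 306° = -13.27, north 16.4 cos 306° = 9.64
Leg 2 (148°, 28.5 mi): east 28.5 sin 148° = 15.10, north 28.5 cos 148° = -24.17
Summing: 1.83 mi east, -14.53 mi north → (1.83, -14.53).

(1.83, -14.53)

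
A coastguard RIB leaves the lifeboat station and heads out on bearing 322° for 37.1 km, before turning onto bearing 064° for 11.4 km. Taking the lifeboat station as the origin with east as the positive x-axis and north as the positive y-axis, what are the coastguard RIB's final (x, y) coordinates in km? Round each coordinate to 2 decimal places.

(-12.59, 34.23)

Leg 1 (322°, 37.1 km): east 37.1 sin 322° = -22.84, north 37.1 cos 322° = 29.24
Leg 2 (064°, 11.4 km): east 11.4 sin 64° = 10.25, north 11.4 cos 64° = 5.00
Summing: -12.59 km east, 34.23 km north → (-12.59, 34.23).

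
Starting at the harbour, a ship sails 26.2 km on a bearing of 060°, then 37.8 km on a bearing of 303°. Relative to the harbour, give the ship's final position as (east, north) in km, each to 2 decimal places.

Leg 1 (060°, 26.2 km): east 26.2 sin 60° = 22.69, north 26.2 cos 60° = 13.10
Leg 2 (303°, 37.8 km): east 37.8 sin 303° = -31.70, north 37.8 cos 303° = 20.59
Summing: -9.01 km east, 33.69 km north → (-9.01, 33.69).

(-9.01, 33.69)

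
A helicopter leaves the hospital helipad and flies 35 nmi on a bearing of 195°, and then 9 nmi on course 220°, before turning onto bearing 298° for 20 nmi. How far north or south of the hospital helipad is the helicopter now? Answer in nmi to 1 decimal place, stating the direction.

Leg 1 (195°, 35 nmi): east 35 sin 195° = -9.06, north 35 cos 195° = -33.81
Leg 2 (220°, 9 nmi): east 9 sin 220° = -5.79, north 9 cos 220° = -6.89
Leg 3 (298°, 20 nmi): east 20 sin 298° = -17.66, north 20 cos 298° = 9.39
Net north component: -31.31 nmi.

31.3 nmi south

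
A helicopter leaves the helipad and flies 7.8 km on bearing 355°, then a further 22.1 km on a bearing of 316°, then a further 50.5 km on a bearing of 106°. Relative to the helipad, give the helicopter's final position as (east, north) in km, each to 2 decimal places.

Leg 1 (355°, 7.8 km): east 7.8 sin 355° = -0.68, north 7.8 cos 355° = 7.77
Leg 2 (316°, 22.1 km): east 22.1 sin 316° = -15.35, north 22.1 cos 316° = 15.90
Leg 3 (106°, 50.5 km): east 50.5 sin 106° = 48.54, north 50.5 cos 106° = -13.92
Summing: 32.51 km east, 9.75 km north → (32.51, 9.75).

(32.51, 9.75)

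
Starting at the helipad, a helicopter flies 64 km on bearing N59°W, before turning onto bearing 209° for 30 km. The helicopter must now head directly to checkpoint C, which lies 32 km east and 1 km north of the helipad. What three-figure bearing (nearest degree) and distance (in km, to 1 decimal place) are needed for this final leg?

093°, 101.6 km

Leg 1 (N59°W, 64 km): east 64 sin 301° = -54.86, north 64 cos 301° = 32.96
Leg 2 (209°, 30 km): east 30 sin 209° = -14.54, north 30 cos 209° = -26.24
Current position: (-69.40, 6.72). Target: (32, 1). Remaining: Δeast = 101.40, Δnorth = -5.72.
Bearing = atan2(101.40, -5.72) mod 360° = 93.23°; distance = √((101.40)² + (-5.72)²) = 101.564 km.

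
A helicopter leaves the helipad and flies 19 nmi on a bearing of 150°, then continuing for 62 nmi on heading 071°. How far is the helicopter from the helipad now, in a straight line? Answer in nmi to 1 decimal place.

68.2 nmi

Leg 1 (150°, 19 nmi): east 19 sin 150° = 9.50, north 19 cos 150° = -16.45
Leg 2 (071°, 62 nmi): east 62 sin 71° = 58.62, north 62 cos 71° = 20.19
Net: 68.12 east, 3.73 north. Distance = √((68.12)² + (3.73)²) = 68.224 nmi.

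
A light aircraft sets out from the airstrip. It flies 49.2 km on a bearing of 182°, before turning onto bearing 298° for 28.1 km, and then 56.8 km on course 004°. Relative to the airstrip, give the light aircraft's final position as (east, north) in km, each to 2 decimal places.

Leg 1 (182°, 49.2 km): east 49.2 sin 182° = -1.72, north 49.2 cos 182° = -49.17
Leg 2 (298°, 28.1 km): east 28.1 sin 298° = -24.81, north 28.1 cos 298° = 13.19
Leg 3 (004°, 56.8 km): east 56.8 sin 4° = 3.96, north 56.8 cos 4° = 56.66
Summing: -22.57 km east, 20.68 km north → (-22.57, 20.68).

(-22.57, 20.68)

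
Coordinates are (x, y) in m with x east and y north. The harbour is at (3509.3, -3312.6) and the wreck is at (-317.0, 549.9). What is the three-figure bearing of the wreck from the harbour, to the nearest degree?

315°

Δeast = -317.0 − 3509.3 = -3826.30; Δnorth = 549.9 − -3312.6 = 3862.50.
Bearing = atan2(Δeast, Δnorth) mod 360° = 315.27° ≈ 315°.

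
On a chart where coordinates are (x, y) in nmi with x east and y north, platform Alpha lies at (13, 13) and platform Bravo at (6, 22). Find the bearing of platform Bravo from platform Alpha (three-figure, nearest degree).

322°

Δeast = 6 − 13 = -7.00; Δnorth = 22 − 13 = 9.00.
Bearing = atan2(Δeast, Δnorth) mod 360° = 322.13° ≈ 322°.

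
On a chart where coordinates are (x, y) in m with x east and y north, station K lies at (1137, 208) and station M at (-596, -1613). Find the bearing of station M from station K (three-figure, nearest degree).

224°

Δeast = -596 − 1137 = -1733.00; Δnorth = -1613 − 208 = -1821.00.
Bearing = atan2(Δeast, Δnorth) mod 360° = 223.58° ≈ 224°.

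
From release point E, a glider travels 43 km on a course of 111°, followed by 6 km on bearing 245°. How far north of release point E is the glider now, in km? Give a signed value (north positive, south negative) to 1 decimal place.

-17.9 km

Leg 1 (111°, 43 km): east 43 sin 111° = 40.14, north 43 cos 111° = -15.41
Leg 2 (245°, 6 km): east 6 sin 245° = -5.44, north 6 cos 245° = -2.54
Net north component: -17.95 km.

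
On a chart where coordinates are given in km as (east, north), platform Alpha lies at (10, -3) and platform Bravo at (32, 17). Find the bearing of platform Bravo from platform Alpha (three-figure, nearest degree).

Δeast = 32 − 10 = 22.00; Δnorth = 17 − -3 = 20.00.
Bearing = atan2(Δeast, Δnorth) mod 360° = 47.73° ≈ 048°.

048°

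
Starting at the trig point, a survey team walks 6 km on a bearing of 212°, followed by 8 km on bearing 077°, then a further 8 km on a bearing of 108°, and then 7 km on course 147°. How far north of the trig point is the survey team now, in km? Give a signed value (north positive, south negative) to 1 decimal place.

Leg 1 (212°, 6 km): east 6 sin 212° = -3.18, north 6 cos 212° = -5.09
Leg 2 (077°, 8 km): east 8 sin 77° = 7.79, north 8 cos 77° = 1.80
Leg 3 (108°, 8 km): east 8 sin 108° = 7.61, north 8 cos 108° = -2.47
Leg 4 (147°, 7 km): east 7 sin 147° = 3.81, north 7 cos 147° = -5.87
Net north component: -11.63 km.

-11.6 km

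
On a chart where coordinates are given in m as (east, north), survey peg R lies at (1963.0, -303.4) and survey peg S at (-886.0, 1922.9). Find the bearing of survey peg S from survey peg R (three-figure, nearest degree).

Δeast = -886.0 − 1963.0 = -2849.00; Δnorth = 1922.9 − -303.4 = 2226.30.
Bearing = atan2(Δeast, Δnorth) mod 360° = 308.01° ≈ 308°.

308°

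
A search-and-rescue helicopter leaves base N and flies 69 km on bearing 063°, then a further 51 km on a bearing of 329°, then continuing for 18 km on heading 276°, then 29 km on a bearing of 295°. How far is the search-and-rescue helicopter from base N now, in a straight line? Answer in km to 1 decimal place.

89.6 km

Leg 1 (063°, 69 km): east 69 sin 63° = 61.48, north 69 cos 63° = 31.33
Leg 2 (329°, 51 km): east 51 sin 329° = -26.27, north 51 cos 329° = 43.72
Leg 3 (276°, 18 km): east 18 sin 276° = -17.90, north 18 cos 276° = 1.88
Leg 4 (295°, 29 km): east 29 sin 295° = -26.28, north 29 cos 295° = 12.26
Net: -8.97 east, 89.18 north. Distance = √((-8.97)² + (89.18)²) = 89.628 km.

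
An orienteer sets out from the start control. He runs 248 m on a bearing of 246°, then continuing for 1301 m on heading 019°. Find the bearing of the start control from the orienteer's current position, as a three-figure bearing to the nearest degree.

Leg 1 (246°, 248 m): east 248 sin 246° = -226.56, north 248 cos 246° = -100.87
Leg 2 (019°, 1301 m): east 1301 sin 19° = 423.56, north 1301 cos 19° = 1230.12
Net displacement: 197.00 east, 1129.25 north. Direction back to start is (-197.00, -1129.25): bearing = atan2(-197.00, -1129.25) mod 360° = 189.90° ≈ 190°.

190°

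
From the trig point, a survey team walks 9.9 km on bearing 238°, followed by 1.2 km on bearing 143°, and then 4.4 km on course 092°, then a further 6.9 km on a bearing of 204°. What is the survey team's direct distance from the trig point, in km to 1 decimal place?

Leg 1 (238°, 9.9 km): east 9.9 sin 238° = -8.40, north 9.9 cos 238° = -5.25
Leg 2 (143°, 1.2 km): east 1.2 sin 143° = 0.72, north 1.2 cos 143° = -0.96
Leg 3 (092°, 4.4 km): east 4.4 sin 92° = 4.40, north 4.4 cos 92° = -0.15
Leg 4 (204°, 6.9 km): east 6.9 sin 204° = -2.81, north 6.9 cos 204° = -6.30
Net: -6.08 east, -12.66 north. Distance = √((-6.08)² + (-12.66)²) = 14.047 km.

14.0 km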